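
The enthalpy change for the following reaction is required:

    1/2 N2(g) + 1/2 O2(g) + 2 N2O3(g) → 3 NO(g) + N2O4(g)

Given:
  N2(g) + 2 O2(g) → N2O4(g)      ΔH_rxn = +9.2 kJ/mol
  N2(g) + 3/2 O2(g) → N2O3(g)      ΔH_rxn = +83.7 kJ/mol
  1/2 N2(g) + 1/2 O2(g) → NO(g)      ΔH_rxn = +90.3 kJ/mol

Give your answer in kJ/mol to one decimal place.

ΔH_rxn = 112.7 kJ/mol

equation 1 as written: +9.2 kJ/mol
equation 2 reversed and × 2: (-2)·(+83.7) = -167.4 kJ/mol
equation 3 × 3: (3)·(+90.3) = +270.9 kJ/mol
Combining the equations, ΔH_rxn = (1)·(+9.2) + (-2)·(+83.7) + (3)·(+90.3) = 112.7 kJ/mol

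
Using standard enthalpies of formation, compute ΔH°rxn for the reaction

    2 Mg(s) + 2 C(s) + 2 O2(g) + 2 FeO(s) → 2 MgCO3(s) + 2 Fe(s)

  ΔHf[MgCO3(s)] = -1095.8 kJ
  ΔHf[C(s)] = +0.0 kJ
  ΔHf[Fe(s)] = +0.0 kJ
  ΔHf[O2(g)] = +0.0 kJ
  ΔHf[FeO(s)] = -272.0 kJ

ΔH°rxn = -1647.6 kJ

Products: 2·(-1095.8) + 2·(+0.0) = -2191.6
Reactants: 2·(+0.0) + 2·(+0.0) + 2·(+0.0) + 2·(-272.0) = -544.0
ΔH°rxn = (-2191.6) − (-544.0) = -1647.6 kJ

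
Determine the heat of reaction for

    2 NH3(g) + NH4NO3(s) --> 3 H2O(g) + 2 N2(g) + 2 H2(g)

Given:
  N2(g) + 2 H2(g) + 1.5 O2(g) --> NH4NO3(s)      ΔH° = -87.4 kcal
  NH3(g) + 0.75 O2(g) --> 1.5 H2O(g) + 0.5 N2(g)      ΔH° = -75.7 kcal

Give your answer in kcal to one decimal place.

equation 1 reversed: +87.4 kcal
equation 2 × 2: (2)·(-75.7) = -151.4 kcal
ΔH° = (+87.4) + (-151.4) = -64.0 kcal

ΔH° = -64.0 kcal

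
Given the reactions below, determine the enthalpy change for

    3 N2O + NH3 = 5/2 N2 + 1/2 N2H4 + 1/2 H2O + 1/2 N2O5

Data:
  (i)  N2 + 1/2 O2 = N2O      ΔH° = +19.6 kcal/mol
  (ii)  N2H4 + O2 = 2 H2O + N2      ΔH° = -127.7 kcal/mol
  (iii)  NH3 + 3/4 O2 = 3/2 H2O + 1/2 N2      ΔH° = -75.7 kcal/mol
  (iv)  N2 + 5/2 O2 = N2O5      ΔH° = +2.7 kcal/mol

(i) reversed and × 3 (reverse to put N2O on the reactant side; ×3 to match 3 N2O in the target): (-3)·(+19.6) = -58.8 kcal/mol
(ii) reversed and × 1/2 (reverse to put N2H4 on the product side; ×1/2 to match 1/2 N2H4 in the target): (-1/2)·(-127.7) = +63.85 kcal/mol
(iii) as written (NH3 already on the reactant side): -75.7 kcal/mol
(iv) × 1/2 (×1/2 to match 1/2 N2O5 in the target): (1/2)·(+2.7) = +1.35 kcal/mol
Since enthalpy is a state function, ΔH° = (-3)·(+19.6) + (-1/2)·(-127.7) + (1)·(-75.7) + (1/2)·(+2.7) = -69.3 kcal/mol

ΔH° = -69.3 kcal/mol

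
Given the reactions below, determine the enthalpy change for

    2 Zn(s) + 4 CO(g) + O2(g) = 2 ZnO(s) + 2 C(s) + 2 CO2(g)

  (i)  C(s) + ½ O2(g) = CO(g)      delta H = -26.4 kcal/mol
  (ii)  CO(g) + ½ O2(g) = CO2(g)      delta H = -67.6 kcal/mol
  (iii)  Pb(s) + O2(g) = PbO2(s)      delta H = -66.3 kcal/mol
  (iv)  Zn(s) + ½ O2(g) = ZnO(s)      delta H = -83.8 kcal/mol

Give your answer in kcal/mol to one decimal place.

(i) reversed and × 2 (reverse to put C(s) on the product side; scale by 2 for the 2 C(s)): (-2)·(-26.4) = +52.8 kcal/mol
(ii) × 2 (scale by 2 for the 2 CO2(g)): (2)·(-67.6) = -135.2 kcal/mol
(iii): not needed (PbO2(s) appears nowhere else).
(iv) × 2 (scale by 2 for the 2 ZnO(s)): (2)·(-83.8) = -167.6 kcal/mol
Combining the equations, delta H = (-2)·(-26.4) + (2)·(-67.6) + (2)·(-83.8) = -250.0 kcal/mol

delta H = -250.0 kcal/mol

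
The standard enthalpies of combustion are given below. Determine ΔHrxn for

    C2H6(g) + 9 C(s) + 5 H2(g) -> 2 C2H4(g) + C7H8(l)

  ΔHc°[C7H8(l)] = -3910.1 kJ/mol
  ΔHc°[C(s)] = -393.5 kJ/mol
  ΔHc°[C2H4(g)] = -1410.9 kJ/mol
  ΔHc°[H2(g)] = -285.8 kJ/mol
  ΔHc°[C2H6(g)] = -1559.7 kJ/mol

Using ΔH = Σ nΔHc°(reactants) − Σ nΔHc°(products):
= [1·(-1559.7) + 9·(-393.5) + 5·(-285.8)] − [2·(-1410.9) + 1·(-3910.1)]
= 201.7 kJ/mol

ΔHrxn = 201.7 kJ/mol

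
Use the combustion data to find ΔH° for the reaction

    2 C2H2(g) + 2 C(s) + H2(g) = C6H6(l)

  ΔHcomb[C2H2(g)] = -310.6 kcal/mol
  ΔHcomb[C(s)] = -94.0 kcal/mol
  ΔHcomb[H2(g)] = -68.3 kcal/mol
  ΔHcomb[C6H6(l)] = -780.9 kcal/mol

With combustion enthalpies, reactants minus products:
= [2·(-310.6) + 2·(-94.0) + 1·(-68.3)] − [1·(-780.9)]
= -96.6 kcal/mol

ΔH° = -96.6 kcal/mol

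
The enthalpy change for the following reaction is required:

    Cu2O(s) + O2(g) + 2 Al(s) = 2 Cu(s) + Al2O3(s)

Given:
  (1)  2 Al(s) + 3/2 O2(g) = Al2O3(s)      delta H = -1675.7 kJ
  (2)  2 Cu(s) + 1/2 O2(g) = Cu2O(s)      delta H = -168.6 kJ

delta H = -1507.1 kJ

(1) as written: -1675.7 kJ
(2) reversed: +168.6 kJ
Since enthalpy is a state function, delta H = (1)·(-1675.7) + (-1)·(-168.6) = -1507.1 kJ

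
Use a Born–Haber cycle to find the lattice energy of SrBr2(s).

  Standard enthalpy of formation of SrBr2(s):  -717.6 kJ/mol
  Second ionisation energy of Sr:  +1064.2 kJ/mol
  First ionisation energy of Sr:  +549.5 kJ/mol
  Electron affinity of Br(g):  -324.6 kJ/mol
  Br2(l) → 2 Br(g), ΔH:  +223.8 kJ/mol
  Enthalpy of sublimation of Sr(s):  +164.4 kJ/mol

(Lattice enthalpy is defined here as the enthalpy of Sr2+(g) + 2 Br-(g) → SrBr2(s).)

ΔHf° = 1·ΔHsub + 1·(ΣIE) + 1·D(Br2) + 2·EA + U
-717.6 = 1·(+164.4) + 1·(+1613.7) + 1·(+223.8) + 2·(-324.6) + U
U = -717.6 − (+1352.7) = -2070.3 kJ/mol

U = -2070.3 kJ/mol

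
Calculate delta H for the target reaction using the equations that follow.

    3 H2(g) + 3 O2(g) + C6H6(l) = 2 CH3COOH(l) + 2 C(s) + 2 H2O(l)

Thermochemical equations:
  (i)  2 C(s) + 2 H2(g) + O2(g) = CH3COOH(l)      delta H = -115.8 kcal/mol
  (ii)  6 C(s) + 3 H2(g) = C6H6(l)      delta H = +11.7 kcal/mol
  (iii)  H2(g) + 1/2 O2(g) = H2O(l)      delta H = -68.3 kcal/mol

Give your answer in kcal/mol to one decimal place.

(i) × 2: (2)·(-115.8) = -231.6 kcal/mol
(ii) reversed: -11.7 kcal/mol
(iii) × 2: (2)·(-68.3) = -136.6 kcal/mol
delta H = (2)·(-115.8) + (-1)·(+11.7) + (2)·(-68.3) = -379.9 kcal/mol

delta H = -379.9 kcal/mol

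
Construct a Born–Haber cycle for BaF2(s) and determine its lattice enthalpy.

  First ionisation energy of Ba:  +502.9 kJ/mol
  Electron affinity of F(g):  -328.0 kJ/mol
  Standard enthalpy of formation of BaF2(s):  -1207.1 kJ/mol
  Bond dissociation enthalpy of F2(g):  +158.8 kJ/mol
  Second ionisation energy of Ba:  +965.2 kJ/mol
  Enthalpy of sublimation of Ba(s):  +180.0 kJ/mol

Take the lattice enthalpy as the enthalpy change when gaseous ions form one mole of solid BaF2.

U = -2358.0 kJ/mol

ΔHf° = 1·ΔHsub + 1·(ΣIE) + 1·D(F2) + 2·EA + U
-1207.1 = 1·(+180.0) + 1·(+1468.1) + 1·(+158.8) + 2·(-328.0) + U
U = -1207.1 − (+1150.9) = -2358.0 kJ/mol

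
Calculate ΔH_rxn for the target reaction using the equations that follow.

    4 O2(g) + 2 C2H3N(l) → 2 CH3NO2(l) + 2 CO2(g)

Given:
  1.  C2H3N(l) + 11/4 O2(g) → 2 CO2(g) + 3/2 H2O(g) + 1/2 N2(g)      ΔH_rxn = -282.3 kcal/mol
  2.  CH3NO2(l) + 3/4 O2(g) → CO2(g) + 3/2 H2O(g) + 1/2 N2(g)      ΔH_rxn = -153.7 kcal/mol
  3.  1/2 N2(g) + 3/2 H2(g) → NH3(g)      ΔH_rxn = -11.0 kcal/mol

eq. 1 × 2 (×2 to match 2 C2H3N(l) in the target): (2)·(-282.3) = -564.6 kcal/mol
eq. 2 reversed and × 2 (reverse to put CH3NO2(l) on the product side; scale by 2 for the 2 CH3NO2(l)): (-2)·(-153.7) = +307.4 kcal/mol
eq. 3: not needed (H2(g) appears nowhere else).
ΔH_rxn = (2)·(-282.3) + (-2)·(-153.7) = -257.2 kcal/mol

ΔH_rxn = -257.2 kcal/mol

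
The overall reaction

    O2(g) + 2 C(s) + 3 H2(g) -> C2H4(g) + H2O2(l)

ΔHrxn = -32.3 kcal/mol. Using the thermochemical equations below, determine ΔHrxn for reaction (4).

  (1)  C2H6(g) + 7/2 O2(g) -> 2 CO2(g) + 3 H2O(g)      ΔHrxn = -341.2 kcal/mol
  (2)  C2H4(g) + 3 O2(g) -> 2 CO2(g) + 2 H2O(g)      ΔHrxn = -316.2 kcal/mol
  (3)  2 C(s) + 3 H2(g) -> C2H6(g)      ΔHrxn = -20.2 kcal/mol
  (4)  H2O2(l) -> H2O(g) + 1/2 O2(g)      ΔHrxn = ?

(1) as written: -341.2 kcal/mol
(2) reversed (reverse to put C2H4(g) on the product side): +316.2 kcal/mol
(3) as written (C(s) already on the reactant side): -20.2 kcal/mol
(4) reversed (reverse to put H2O2(l) on the product side): contributes −x
-32.3 = (-341.2) + (+316.2) + (-20.2) − x
x = (-32.3 − (-45.2)) / (-1) = -12.9 kcal/mol

ΔHrxn = -12.9 kcal/mol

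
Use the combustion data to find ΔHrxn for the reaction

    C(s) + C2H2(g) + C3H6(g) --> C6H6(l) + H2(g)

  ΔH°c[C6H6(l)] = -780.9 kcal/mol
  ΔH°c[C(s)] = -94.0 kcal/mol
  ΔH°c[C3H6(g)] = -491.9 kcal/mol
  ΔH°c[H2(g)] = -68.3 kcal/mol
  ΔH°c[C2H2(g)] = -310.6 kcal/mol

ΔHrxn = -47.3 kcal/mol

With combustion enthalpies, reactants minus products:
= [1·(-94.0) + 1·(-310.6) + 1·(-491.9)] − [1·(-780.9) + 1·(-68.3)]
= -47.3 kcal/mol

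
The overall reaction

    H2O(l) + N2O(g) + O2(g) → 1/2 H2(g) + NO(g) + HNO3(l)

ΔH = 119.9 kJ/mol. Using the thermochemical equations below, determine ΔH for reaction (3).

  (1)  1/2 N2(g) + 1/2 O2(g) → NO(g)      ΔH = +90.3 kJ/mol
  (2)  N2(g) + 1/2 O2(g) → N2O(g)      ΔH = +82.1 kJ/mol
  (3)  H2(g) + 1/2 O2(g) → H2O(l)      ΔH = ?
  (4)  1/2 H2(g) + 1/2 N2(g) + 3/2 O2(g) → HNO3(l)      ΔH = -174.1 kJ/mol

(1) as written: +90.3 kJ/mol
(2) reversed: -82.1 kJ/mol
(3) reversed: contributes −x
(4) as written: -174.1 kJ/mol
+119.9 = (+90.3) + (-82.1) + (-174.1) − x
x = (+119.9 − (-165.9)) / (-1) = -285.8 kJ/mol

ΔH = -285.8 kJ/mol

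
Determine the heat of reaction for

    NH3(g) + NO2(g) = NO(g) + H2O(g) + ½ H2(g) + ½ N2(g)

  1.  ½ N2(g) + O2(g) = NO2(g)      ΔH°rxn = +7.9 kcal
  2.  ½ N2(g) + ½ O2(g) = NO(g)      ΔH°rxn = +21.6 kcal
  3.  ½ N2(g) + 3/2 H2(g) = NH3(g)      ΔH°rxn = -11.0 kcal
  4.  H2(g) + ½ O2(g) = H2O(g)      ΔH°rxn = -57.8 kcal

eq. 1 reversed: -7.9 kcal
eq. 2 as written: +21.6 kcal
eq. 3 reversed: +11.0 kcal
eq. 4 as written: -57.8 kcal
Since enthalpy is a state function, ΔH°rxn = (-1)·(+7.9) + (1)·(+21.6) + (-1)·(-11.0) + (1)·(-57.8) = -33.1 kcal

ΔH°rxn = -33.1 kcal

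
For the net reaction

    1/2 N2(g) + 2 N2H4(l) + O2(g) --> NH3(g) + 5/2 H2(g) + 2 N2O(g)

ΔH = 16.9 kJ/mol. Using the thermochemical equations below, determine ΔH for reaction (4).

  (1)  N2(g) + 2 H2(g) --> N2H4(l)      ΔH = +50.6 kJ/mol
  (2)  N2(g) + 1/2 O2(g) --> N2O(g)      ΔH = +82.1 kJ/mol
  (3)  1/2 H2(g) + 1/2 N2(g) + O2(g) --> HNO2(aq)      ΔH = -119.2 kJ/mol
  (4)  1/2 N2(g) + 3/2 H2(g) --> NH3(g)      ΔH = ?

ΔH = -46.1 kJ/mol

(1) reversed and × 2: (-2)·(+50.6) = -101.2 kJ/mol
(2) × 2: (2)·(+82.1) = +164.2 kJ/mol
(3): not needed.
(4) as written: contributes x
+16.9 = (-101.2) + (+164.2) + x
x = (+16.9 − (+63.0)) / (1) = -46.1 kJ/mol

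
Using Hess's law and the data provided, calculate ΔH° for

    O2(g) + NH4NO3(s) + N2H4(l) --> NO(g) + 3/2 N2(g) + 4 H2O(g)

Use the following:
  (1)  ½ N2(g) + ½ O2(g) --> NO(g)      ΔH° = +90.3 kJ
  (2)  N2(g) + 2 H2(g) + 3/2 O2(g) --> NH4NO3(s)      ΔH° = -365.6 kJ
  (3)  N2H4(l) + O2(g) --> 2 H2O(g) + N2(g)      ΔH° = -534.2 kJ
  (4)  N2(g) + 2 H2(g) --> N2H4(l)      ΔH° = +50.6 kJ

ΔH° = -561.9 kJ

(1) as written: +90.3 kJ
(2) reversed: +365.6 kJ
(3) × 2: (2)·(-534.2) = -1068.4 kJ
(4) as written: +50.6 kJ
ΔH° = (+90.3) + (+365.6) + (-1068.4) + (+50.6) = -561.9 kJ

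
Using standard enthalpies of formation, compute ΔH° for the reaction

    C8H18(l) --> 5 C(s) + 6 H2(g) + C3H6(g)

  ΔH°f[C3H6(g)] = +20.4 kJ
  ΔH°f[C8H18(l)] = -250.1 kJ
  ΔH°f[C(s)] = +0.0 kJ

ΔH° = 270.5 kJ

ΔH°rxn = Σ nΔHf°(products) − Σ nΔHf°(reactants).
Products: 5·(+0.0) + 6·(+0.0) + 1·(+20.4) = +20.4
Reactants: 1·(-250.1) = -250.1
ΔH° = (+20.4) − (-250.1) = 270.5 kJ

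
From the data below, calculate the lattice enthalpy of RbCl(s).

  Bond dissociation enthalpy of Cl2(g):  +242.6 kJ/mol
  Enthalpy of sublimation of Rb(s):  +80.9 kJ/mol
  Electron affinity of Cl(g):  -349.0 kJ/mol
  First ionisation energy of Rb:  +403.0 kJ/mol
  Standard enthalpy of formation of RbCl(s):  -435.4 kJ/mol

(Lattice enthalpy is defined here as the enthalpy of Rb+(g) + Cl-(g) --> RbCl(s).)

ΔHf° = 1·ΔHsub + 1·(ΣIE) + 1/2·D(Cl2) + 1·EA + U
-435.4 = 1·(+80.9) + 1·(+403.0) + 1/2·(+242.6) + 1·(-349.0) + U
U = -435.4 − (+256.2) = -691.6 kJ/mol

U = -691.6 kJ/mol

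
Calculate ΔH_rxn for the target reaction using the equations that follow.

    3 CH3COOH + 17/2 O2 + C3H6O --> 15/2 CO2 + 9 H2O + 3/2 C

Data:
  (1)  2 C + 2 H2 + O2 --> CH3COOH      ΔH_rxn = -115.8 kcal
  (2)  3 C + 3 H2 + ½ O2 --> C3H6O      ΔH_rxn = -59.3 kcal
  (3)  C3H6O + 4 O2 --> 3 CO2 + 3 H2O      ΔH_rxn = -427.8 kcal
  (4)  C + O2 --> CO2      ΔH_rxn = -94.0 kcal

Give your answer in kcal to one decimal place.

ΔH_rxn = -913.6 kcal

(1) reversed and × 3 (CH3COOH must end up as a reactant; ×3 to match 3 CH3COOH in the target): (-3)·(-115.8) = +347.4 kcal
(2) × 2: (2)·(-59.3) = -118.6 kcal
(3) × 3 (scale by 3 for the 9 H2O): (3)·(-427.8) = -1283.4 kcal
(4) reversed and × 3/2: (-3/2)·(-94.0) = +141.0 kcal
Since enthalpy is a state function, ΔH_rxn = (+347.4) + (-118.6) + (-1283.4) + (+141.0) = -913.6 kcal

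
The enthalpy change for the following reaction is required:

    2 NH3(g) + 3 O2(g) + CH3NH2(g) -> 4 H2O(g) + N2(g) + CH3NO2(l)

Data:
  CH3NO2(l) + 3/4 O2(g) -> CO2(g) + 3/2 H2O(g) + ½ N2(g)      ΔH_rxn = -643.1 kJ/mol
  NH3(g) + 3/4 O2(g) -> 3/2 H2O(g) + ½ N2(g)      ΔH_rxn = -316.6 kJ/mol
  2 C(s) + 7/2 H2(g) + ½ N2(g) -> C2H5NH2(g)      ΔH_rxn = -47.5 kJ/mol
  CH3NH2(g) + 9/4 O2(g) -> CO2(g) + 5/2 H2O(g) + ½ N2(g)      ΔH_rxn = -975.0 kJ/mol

equation 1 reversed: +643.1 kJ/mol
equation 2 × 2: (2)·(-316.6) = -633.2 kJ/mol
equation 3: not needed.
equation 4 as written: -975.0 kJ/mol
Summing the manipulated equations, ΔH_rxn = (-1)·(-643.1) + (2)·(-316.6) + (1)·(-975.0) = -965.1 kJ/mol

ΔH_rxn = -965.1 kJ/mol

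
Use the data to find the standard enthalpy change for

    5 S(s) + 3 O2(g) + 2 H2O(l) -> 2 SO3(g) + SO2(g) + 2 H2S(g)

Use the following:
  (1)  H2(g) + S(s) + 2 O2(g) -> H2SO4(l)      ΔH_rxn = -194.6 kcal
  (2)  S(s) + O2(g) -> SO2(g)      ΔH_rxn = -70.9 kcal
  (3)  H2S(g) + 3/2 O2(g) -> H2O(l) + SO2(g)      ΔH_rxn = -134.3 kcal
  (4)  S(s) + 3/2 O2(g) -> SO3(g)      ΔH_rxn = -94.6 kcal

(1): not needed.
(2) × 3: (3)·(-70.9) = -212.7 kcal
(3) reversed and × 2: (-2)·(-134.3) = +268.6 kcal
(4) × 2: (2)·(-94.6) = -189.2 kcal
Combining the equations, ΔH_rxn = (-212.7) + (+268.6) + (-189.2) = -133.3 kcal

ΔH_rxn = -133.3 kcal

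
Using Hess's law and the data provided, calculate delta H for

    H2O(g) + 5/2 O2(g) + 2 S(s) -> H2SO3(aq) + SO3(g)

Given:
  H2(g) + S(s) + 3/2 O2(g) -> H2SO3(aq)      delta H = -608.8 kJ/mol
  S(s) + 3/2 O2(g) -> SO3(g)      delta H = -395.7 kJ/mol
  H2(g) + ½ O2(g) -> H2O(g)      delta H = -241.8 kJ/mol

delta H = -762.7 kJ/mol

equation 1 as written (H2SO3(aq) already on the product side): -608.8 kJ/mol
equation 2 as written (SO3(g) already on the product side): -395.7 kJ/mol
equation 3 reversed (H2O(g) must end up as a reactant): +241.8 kJ/mol
delta H = (-608.8) + (-395.7) + (+241.8) = -762.7 kJ/mol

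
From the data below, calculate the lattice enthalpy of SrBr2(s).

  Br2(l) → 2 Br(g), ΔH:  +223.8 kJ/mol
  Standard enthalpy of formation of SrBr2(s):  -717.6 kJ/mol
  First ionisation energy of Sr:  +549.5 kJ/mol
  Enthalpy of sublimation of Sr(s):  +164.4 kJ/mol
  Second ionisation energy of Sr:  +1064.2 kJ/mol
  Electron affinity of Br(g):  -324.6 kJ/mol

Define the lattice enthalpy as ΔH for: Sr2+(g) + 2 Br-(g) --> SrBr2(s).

ΔHf° = 1·ΔHsub + 1·(ΣIE) + 1·D(Br2) + 2·EA + U
-717.6 = 1·(+164.4) + 1·(+1613.7) + 1·(+223.8) + 2·(-324.6) + U
U = -717.6 − (+1352.7) = -2070.3 kJ/mol

U = -2070.3 kJ/mol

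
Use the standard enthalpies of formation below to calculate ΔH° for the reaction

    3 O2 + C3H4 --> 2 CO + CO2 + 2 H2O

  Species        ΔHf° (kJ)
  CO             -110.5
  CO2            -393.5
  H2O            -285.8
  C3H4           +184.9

ΔH°rxn = Σ nΔHf°(products) − Σ nΔHf°(reactants).
Products: 2·(-110.5) + 1·(-393.5) + 2·(-285.8) = -1186.1
Reactants: 3·(+0.0) + 1·(+184.9) = +184.9
ΔH° = (-1186.1) − (+184.9) = -1371.0 kJ

ΔH° = -1371.0 kJ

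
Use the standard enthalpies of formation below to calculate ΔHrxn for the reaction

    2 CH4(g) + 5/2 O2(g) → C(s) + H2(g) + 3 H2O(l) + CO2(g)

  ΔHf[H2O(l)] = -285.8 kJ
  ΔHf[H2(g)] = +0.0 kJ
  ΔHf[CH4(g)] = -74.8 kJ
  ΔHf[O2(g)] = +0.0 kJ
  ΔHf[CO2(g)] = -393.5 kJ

Products: 1·(+0.0) + 1·(+0.0) + 3·(-285.8) + 1·(-393.5) = -1250.9
Reactants: 2·(-74.8) + 5/2·(+0.0) = -149.6
ΔHrxn = (-1250.9) − (-149.6) = -1101.3 kJ

ΔHrxn = -1101.3 kJ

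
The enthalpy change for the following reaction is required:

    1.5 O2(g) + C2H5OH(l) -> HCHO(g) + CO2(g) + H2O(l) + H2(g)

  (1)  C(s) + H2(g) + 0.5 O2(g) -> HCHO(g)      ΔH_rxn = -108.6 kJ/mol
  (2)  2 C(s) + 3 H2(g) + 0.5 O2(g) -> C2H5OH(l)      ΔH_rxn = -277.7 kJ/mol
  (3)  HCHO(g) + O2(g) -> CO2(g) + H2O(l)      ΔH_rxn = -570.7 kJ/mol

(1) × 2: (2)·(-108.6) = -217.2 kJ/mol
(2) reversed (C2H5OH(l) must end up as a reactant): +277.7 kJ/mol
(3) as written (CO2(g) already on the product side): -570.7 kJ/mol
ΔH_rxn = (2)·(-108.6) + (-1)·(-277.7) + (1)·(-570.7) = -510.2 kJ/mol

ΔH_rxn = -510.2 kJ/mol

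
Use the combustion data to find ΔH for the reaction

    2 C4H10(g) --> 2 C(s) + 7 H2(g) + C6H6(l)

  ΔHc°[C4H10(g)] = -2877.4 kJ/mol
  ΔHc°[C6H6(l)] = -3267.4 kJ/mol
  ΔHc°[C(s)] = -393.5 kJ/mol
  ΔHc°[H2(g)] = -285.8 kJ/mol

ΔH = 300.2 kJ/mol

With combustion enthalpies, reactants minus products:
= [2·(-2877.4)] − [2·(-393.5) + 7·(-285.8) + 1·(-3267.4)]
= 300.2 kJ/mol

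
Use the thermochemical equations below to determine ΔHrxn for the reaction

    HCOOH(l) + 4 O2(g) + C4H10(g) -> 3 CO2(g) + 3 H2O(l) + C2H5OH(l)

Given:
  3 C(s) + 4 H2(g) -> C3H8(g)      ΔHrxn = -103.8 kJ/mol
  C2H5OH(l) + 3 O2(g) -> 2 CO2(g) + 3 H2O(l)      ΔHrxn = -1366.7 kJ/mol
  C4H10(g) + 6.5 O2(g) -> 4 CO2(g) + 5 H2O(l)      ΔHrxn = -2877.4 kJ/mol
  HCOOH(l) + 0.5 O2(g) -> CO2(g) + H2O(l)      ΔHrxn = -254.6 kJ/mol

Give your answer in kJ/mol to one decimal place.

equation 1: not needed (H2(g) appears nowhere else).
equation 2 reversed (reverse to put C2H5OH(l) on the product side): +1366.7 kJ/mol
equation 3 as written (C4H10(g) already on the reactant side): -2877.4 kJ/mol
equation 4 as written (HCOOH(l) already on the reactant side): -254.6 kJ/mol
ΔHrxn = (+1366.7) + (-2877.4) + (-254.6) = -1765.3 kJ/mol

ΔHrxn = -1765.3 kJ/mol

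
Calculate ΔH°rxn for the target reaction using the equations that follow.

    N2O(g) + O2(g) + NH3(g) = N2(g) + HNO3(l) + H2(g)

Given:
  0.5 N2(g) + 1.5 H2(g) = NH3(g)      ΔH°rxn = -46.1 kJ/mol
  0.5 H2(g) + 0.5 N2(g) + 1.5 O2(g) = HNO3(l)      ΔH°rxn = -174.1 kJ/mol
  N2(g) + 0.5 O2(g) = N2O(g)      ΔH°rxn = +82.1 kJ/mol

ΔH°rxn = -210.1 kJ/mol

equation 1 reversed: +46.1 kJ/mol
equation 2 as written: -174.1 kJ/mol
equation 3 reversed: -82.1 kJ/mol
Since enthalpy is a state function, ΔH°rxn = (+46.1) + (-174.1) + (-82.1) = -210.1 kJ/mol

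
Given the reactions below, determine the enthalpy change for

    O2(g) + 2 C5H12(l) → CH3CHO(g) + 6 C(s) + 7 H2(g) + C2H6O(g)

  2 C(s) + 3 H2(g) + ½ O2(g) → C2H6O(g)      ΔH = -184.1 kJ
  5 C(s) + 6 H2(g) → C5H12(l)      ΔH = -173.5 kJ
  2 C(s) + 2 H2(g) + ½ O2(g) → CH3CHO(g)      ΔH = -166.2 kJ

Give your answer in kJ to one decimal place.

equation 1 as written: -184.1 kJ
equation 2 reversed and × 2: (-2)·(-173.5) = +347.0 kJ
equation 3 as written: -166.2 kJ
Since enthalpy is a state function, ΔH = (-184.1) + (+347.0) + (-166.2) = -3.3 kJ

ΔH = -3.3 kJ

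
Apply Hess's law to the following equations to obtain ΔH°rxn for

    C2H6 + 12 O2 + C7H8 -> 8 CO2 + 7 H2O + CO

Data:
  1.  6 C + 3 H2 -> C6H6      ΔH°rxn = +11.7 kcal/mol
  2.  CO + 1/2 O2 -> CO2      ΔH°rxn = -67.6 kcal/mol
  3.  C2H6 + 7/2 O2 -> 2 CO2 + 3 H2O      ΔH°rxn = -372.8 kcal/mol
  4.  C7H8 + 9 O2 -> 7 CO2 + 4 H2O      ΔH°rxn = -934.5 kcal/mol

ΔH°rxn = -1239.7 kcal/mol

eq. 1: not needed.
eq. 2 reversed: +67.6 kcal/mol
eq. 3 as written: -372.8 kcal/mol
eq. 4 as written: -934.5 kcal/mol
ΔH°rxn = (-1)·(-67.6) + (1)·(-372.8) + (1)·(-934.5) = -1239.7 kcal/mol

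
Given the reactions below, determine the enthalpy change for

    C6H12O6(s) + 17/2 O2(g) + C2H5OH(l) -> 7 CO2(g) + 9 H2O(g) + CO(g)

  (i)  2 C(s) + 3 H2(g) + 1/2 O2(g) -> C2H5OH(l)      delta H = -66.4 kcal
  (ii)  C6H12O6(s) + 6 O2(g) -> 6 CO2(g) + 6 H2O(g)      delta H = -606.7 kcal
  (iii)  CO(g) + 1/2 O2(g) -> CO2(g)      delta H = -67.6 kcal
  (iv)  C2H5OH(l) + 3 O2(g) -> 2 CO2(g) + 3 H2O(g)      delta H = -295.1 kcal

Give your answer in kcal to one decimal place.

delta H = -834.2 kcal

(i): not needed (C(s) appears nowhere else).
(ii) as written (C6H12O6(s) already on the reactant side): -606.7 kcal
(iii) reversed (CO(g) must end up as a product): +67.6 kcal
(iv) as written: -295.1 kcal
delta H = (1)·(-606.7) + (-1)·(-67.6) + (1)·(-295.1) = -834.2 kcal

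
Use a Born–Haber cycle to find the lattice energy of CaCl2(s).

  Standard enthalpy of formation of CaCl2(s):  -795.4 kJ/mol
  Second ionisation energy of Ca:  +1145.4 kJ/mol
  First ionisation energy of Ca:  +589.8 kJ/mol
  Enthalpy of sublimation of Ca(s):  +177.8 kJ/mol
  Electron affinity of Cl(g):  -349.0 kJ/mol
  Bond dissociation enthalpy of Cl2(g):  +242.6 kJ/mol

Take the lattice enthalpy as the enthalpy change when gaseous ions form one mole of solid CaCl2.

U = -2253.0 kJ/mol

ΔHf° = 1·ΔHsub + 1·(ΣIE) + 1·D(Cl2) + 2·EA + U
-795.4 = 1·(+177.8) + 1·(+1735.2) + 1·(+242.6) + 2·(-349.0) + U
U = -795.4 − (+1457.6) = -2253.0 kJ/mol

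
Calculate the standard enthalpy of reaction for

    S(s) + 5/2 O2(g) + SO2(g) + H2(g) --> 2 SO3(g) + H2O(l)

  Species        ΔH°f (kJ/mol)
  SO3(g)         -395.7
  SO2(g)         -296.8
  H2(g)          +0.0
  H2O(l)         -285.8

ΔH°rxn = -780.4 kJ/mol

Products: 2·(-395.7) + 1·(-285.8) = -1077.2
Reactants: 1·(+0.0) + 5/2·(+0.0) + 1·(-296.8) + 1·(+0.0) = -296.8
ΔH°rxn = (-1077.2) − (-296.8) = -780.4 kJ/mol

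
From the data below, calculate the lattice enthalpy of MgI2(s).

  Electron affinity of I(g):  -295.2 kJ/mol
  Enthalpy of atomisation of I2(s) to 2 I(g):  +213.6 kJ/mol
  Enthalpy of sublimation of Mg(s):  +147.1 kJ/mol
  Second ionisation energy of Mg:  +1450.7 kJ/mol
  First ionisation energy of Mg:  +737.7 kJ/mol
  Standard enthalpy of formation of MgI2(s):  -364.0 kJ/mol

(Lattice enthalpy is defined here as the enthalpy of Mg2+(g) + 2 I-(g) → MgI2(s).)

U = -2322.7 kJ/mol

ΔHf° = 1·ΔHsub + 1·(ΣIE) + 1·D(I2) + 2·EA + U
-364.0 = 1·(+147.1) + 1·(+2188.4) + 1·(+213.6) + 2·(-295.2) + U
U = -364.0 − (+1958.7) = -2322.7 kJ/mol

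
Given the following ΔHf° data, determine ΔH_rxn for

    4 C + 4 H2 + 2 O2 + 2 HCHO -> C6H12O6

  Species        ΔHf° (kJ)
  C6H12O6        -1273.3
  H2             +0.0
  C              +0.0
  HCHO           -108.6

ΔH_rxn = -1056.1 kJ

Products: 1·(-1273.3) = -1273.3
Reactants: 4·(+0.0) + 4·(+0.0) + 2·(+0.0) + 2·(-108.6) = -217.2
ΔH_rxn = (-1273.3) − (-217.2) = -1056.1 kJ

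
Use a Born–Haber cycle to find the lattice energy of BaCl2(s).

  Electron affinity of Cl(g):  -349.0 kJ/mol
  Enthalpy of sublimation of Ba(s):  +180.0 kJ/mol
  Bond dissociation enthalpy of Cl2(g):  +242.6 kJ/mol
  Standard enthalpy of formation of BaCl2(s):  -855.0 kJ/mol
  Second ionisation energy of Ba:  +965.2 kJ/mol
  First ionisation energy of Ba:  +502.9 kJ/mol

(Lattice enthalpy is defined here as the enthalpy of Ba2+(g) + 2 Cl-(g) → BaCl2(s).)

U = -2047.7 kJ/mol

ΔHf° = 1·ΔHsub + 1·(ΣIE) + 1·D(Cl2) + 2·EA + U
-855.0 = 1·(+180.0) + 1·(+1468.1) + 1·(+242.6) + 2·(-349.0) + U
U = -855.0 − (+1192.7) = -2047.7 kJ/mol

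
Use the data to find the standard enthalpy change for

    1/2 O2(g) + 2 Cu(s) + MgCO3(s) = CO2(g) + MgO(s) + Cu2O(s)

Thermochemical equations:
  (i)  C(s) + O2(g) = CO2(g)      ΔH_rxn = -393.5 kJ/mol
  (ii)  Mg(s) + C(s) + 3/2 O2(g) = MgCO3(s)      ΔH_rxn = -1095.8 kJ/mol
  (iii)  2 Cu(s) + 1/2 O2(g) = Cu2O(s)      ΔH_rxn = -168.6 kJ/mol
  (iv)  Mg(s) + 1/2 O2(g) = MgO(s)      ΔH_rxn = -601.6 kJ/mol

(i) as written: -393.5 kJ/mol
(ii) reversed: +1095.8 kJ/mol
(iii) as written: -168.6 kJ/mol
(iv) as written: -601.6 kJ/mol
Summing the manipulated equations, ΔH_rxn = (-393.5) + (+1095.8) + (-168.6) + (-601.6) = -67.9 kJ/mol

ΔH_rxn = -67.9 kJ/mol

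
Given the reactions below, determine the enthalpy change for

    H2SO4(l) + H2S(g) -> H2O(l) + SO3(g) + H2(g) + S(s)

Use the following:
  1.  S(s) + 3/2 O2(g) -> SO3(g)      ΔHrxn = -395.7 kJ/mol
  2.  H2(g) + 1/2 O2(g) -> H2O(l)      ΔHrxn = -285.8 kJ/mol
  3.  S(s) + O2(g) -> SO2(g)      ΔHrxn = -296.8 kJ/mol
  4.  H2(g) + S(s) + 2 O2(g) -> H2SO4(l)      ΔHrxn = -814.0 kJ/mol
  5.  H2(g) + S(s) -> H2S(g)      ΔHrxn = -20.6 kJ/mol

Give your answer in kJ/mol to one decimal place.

eq. 1 as written (SO3(g) already on the product side): -395.7 kJ/mol
eq. 2 as written (H2O(l) already on the product side): -285.8 kJ/mol
eq. 3: not needed (SO2(g) appears nowhere else).
eq. 4 reversed (reverse to put H2SO4(l) on the reactant side): +814.0 kJ/mol
eq. 5 reversed (H2S(g) must end up as a reactant): +20.6 kJ/mol
ΔHrxn = (1)·(-395.7) + (1)·(-285.8) + (-1)·(-814.0) + (-1)·(-20.6) = 153.1 kJ/mol

ΔHrxn = 153.1 kJ/mol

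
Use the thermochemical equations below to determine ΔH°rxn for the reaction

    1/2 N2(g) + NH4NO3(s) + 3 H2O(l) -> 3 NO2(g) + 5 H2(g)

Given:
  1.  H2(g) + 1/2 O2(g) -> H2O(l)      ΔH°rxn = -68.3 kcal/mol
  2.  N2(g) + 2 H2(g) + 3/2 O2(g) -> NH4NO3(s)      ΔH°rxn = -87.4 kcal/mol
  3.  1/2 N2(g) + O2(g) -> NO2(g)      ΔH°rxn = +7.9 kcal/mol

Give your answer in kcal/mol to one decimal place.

eq. 1 reversed and × 3 (H2O(l) must end up as a reactant; scale by 3 for the 3 H2O(l)): (-3)·(-68.3) = +204.9 kcal/mol
eq. 2 reversed (reverse to put NH4NO3(s) on the reactant side): +87.4 kcal/mol
eq. 3 × 3 (scale by 3 for the 3 NO2(g)): (3)·(+7.9) = +23.7 kcal/mol
ΔH°rxn = (-3)·(-68.3) + (-1)·(-87.4) + (3)·(+7.9) = 316.0 kcal/mol

ΔH°rxn = 316.0 kcal/mol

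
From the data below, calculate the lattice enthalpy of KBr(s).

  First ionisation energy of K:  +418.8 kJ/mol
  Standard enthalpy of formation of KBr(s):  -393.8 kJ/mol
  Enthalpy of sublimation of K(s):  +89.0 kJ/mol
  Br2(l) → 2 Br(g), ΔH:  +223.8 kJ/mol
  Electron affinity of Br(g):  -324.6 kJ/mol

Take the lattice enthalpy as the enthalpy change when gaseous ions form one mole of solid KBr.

U = -688.9 kJ/mol

ΔHf° = 1·ΔHsub + 1·(ΣIE) + 1/2·D(Br2) + 1·EA + U
-393.8 = 1·(+89.0) + 1·(+418.8) + 1/2·(+223.8) + 1·(-324.6) + U
U = -393.8 − (+295.1) = -688.9 kJ/mol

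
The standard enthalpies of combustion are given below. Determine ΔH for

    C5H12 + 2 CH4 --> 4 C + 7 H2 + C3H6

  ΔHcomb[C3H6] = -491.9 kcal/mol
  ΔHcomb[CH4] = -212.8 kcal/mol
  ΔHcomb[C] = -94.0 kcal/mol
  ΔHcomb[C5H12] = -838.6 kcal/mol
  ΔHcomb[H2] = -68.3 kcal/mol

With combustion enthalpies, reactants minus products:
= [1·(-838.6) + 2·(-212.8)] − [4·(-94.0) + 7·(-68.3) + 1·(-491.9)]
= 81.8 kcal/mol

ΔH = 81.8 kcal/mol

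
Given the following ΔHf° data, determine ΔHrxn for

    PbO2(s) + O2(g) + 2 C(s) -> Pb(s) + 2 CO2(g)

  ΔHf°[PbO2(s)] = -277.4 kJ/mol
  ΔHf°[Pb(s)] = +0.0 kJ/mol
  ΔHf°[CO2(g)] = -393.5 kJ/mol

ΔH°rxn = Σ nΔHf°(products) − Σ nΔHf°(reactants).
Products: 1·(+0.0) + 2·(-393.5) = -787.0
Reactants: 1·(-277.4) + 1·(+0.0) + 2·(+0.0) = -277.4
ΔHrxn = (-787.0) − (-277.4) = -509.6 kJ/mol

ΔHrxn = -509.6 kJ/mol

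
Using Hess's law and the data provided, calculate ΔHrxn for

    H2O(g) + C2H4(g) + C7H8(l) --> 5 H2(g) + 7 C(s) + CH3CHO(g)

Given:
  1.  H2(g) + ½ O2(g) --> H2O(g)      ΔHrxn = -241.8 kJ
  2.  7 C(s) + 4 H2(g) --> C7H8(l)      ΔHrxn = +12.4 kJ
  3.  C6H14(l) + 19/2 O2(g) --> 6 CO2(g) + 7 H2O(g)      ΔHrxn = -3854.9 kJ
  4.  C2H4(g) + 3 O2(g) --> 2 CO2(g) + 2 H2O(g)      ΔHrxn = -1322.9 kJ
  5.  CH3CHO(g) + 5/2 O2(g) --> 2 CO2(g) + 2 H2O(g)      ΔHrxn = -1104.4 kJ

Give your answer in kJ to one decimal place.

eq. 1 reversed: +241.8 kJ
eq. 2 reversed: -12.4 kJ
eq. 3: not needed.
eq. 4 as written: -1322.9 kJ
eq. 5 reversed: +1104.4 kJ
Summing the manipulated equations, ΔHrxn = (-1)·(-241.8) + (-1)·(+12.4) + (1)·(-1322.9) + (-1)·(-1104.4) = 10.9 kJ

ΔHrxn = 10.9 kJ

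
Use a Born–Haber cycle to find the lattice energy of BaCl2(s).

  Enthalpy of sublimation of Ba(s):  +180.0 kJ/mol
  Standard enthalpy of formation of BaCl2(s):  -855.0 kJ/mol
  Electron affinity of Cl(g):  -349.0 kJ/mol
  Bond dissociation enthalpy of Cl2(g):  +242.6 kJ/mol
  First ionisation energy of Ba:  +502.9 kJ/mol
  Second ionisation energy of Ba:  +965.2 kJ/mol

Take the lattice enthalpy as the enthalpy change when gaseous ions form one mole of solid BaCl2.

ΔHf° = 1·ΔHsub + 1·(ΣIE) + 1·D(Cl2) + 2·EA + U
-855.0 = 1·(+180.0) + 1·(+1468.1) + 1·(+242.6) + 2·(-349.0) + U
U = -855.0 − (+1192.7) = -2047.7 kJ/mol

U = -2047.7 kJ/mol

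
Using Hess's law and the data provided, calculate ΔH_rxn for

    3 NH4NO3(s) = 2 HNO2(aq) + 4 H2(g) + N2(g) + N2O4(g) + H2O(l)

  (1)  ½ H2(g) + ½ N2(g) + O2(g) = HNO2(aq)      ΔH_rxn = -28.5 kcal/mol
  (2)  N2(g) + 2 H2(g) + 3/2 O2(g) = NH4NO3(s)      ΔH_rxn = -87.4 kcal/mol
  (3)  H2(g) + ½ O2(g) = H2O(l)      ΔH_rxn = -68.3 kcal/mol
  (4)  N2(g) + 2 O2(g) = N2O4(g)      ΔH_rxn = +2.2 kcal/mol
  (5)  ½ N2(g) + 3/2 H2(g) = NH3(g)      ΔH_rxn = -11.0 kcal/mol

(1) × 2: (2)·(-28.5) = -57.0 kcal/mol
(2) reversed and × 3: (-3)·(-87.4) = +262.2 kcal/mol
(3) as written: -68.3 kcal/mol
(4) as written: +2.2 kcal/mol
(5): not needed.
ΔH_rxn = (-57.0) + (+262.2) + (-68.3) + (+2.2) = 139.1 kcal/mol

ΔH_rxn = 139.1 kcal/mol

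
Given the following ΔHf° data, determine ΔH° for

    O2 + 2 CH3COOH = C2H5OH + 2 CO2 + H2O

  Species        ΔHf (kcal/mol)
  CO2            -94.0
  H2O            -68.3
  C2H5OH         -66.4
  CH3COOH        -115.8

ΔH° = -91.1 kcal/mol

ΔH°rxn = Σ nΔHf°(products) − Σ nΔHf°(reactants).
Products: 1·(-66.4) + 2·(-94.0) + 1·(-68.3) = -322.7
Reactants: 1·(+0.0) + 2·(-115.8) = -231.6
ΔH° = (-322.7) − (-231.6) = -91.1 kcal/mol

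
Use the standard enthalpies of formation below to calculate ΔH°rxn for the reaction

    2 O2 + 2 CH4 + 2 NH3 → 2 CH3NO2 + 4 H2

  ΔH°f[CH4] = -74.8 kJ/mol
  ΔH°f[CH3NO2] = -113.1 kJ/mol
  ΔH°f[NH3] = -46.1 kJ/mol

ΔH°rxn = 15.6 kJ/mol

Products: 2·(-113.1) + 4·(+0.0) = -226.2
Reactants: 2·(+0.0) + 2·(-74.8) + 2·(-46.1) = -241.8
ΔH°rxn = (-226.2) − (-241.8) = 15.6 kJ/mol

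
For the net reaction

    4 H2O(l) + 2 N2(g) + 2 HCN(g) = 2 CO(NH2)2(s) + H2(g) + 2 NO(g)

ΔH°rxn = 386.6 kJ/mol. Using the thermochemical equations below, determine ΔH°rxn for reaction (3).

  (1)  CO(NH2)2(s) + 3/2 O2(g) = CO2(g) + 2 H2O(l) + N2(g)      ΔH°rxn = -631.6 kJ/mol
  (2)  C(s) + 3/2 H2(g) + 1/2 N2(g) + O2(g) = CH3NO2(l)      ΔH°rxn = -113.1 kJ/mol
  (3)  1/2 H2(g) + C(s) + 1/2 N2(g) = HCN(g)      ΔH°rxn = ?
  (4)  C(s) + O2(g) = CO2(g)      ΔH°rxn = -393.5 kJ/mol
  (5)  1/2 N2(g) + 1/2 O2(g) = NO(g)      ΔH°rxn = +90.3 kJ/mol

(1) reversed and × 2: (-2)·(-631.6) = +1263.2 kJ/mol
(2): not needed.
(3) reversed and × 2: contributes −2·x
(4) × 2: (2)·(-393.5) = -787.0 kJ/mol
(5) × 2: (2)·(+90.3) = +180.6 kJ/mol
+386.6 = (+1263.2) + (-787.0) + (+180.6) − 2·x
x = (+386.6 − (+656.8)) / (-2) = 135.1 kJ/mol

ΔH°rxn = 135.1 kJ/mol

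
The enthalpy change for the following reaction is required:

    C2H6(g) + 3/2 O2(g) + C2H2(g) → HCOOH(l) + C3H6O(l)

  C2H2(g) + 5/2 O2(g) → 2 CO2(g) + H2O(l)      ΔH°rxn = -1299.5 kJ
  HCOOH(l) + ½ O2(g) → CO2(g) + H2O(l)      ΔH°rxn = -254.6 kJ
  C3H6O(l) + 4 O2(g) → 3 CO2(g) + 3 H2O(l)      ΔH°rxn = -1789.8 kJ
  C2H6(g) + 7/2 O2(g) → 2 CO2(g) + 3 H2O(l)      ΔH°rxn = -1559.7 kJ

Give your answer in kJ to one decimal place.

equation 1 as written (C2H2(g) already on the reactant side): -1299.5 kJ
equation 2 reversed (HCOOH(l) must end up as a product): +254.6 kJ
equation 3 reversed (C3H6O(l) must end up as a product): +1789.8 kJ
equation 4 as written (C2H6(g) already on the reactant side): -1559.7 kJ
Summing the manipulated equations, ΔH°rxn = (1)·(-1299.5) + (-1)·(-254.6) + (-1)·(-1789.8) + (1)·(-1559.7) = -814.8 kJ

ΔH°rxn = -814.8 kJ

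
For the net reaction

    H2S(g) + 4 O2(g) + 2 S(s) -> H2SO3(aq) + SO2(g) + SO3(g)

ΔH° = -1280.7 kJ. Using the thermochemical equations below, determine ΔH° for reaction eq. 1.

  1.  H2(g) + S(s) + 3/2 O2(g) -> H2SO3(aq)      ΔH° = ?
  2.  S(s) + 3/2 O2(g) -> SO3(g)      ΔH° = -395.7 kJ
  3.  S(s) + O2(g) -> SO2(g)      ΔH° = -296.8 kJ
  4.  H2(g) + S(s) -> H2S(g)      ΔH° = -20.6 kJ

eq. 1 as written (H2SO3(aq) already on the product side): contributes x
eq. 2 as written (SO3(g) already on the product side): -395.7 kJ
eq. 3 as written (SO2(g) already on the product side): -296.8 kJ
eq. 4 reversed (reverse to put H2S(g) on the reactant side): +20.6 kJ
-1280.7 = (-395.7) + (-296.8) + (+20.6) + x
x = (-1280.7 − (-671.9)) / (1) = -608.8 kJ

ΔH° = -608.8 kJ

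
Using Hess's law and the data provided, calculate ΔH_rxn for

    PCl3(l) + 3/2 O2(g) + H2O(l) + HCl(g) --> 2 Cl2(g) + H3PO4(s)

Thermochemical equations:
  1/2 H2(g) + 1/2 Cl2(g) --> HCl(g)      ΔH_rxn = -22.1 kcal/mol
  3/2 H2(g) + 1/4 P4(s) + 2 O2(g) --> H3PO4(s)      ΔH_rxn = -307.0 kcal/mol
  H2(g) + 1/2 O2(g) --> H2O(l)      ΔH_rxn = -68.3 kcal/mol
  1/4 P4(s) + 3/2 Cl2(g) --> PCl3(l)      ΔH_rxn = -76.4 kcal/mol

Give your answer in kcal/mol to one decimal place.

ΔH_rxn = -140.2 kcal/mol

equation 1 reversed (HCl(g) must end up as a reactant): +22.1 kcal/mol
equation 2 as written (H3PO4(s) already on the product side): -307.0 kcal/mol
equation 3 reversed (H2O(l) must end up as a reactant): +68.3 kcal/mol
equation 4 reversed (PCl3(l) must end up as a reactant): +76.4 kcal/mol
ΔH_rxn = (-1)·(-22.1) + (1)·(-307.0) + (-1)·(-68.3) + (-1)·(-76.4) = -140.2 kcal/mol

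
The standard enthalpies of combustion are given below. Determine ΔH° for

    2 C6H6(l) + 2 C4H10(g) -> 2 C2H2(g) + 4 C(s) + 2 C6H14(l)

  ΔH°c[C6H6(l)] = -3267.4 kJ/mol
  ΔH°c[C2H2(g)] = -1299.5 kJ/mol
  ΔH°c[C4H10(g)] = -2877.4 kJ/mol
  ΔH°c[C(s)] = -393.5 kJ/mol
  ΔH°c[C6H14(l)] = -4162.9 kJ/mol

ΔH° = 209.2 kJ/mol

With combustion enthalpies, reactants minus products:
= [2·(-3267.4) + 2·(-2877.4)] − [2·(-1299.5) + 4·(-393.5) + 2·(-4162.9)]
= 209.2 kJ/mol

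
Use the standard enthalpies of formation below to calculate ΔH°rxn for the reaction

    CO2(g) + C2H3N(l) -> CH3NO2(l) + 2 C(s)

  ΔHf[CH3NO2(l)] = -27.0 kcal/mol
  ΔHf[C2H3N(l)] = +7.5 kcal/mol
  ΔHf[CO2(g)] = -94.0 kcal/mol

ΔH°rxn = 59.5 kcal/mol

ΔH°rxn = Σ nΔHf°(products) − Σ nΔHf°(reactants).
Products: 1·(-27.0) + 2·(+0.0) = -27.0
Reactants: 1·(-94.0) + 1·(+7.5) = -86.5
ΔH°rxn = (-27.0) − (-86.5) = 59.5 kcal/mol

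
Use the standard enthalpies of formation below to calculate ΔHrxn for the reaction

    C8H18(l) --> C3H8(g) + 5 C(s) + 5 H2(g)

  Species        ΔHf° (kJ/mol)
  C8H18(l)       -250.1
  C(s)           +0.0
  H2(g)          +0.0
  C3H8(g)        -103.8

ΔHrxn = 146.3 kJ/mol

Products: 1·(-103.8) + 5·(+0.0) + 5·(+0.0) = -103.8
Reactants: 1·(-250.1) = -250.1
ΔHrxn = (-103.8) − (-250.1) = 146.3 kJ/mol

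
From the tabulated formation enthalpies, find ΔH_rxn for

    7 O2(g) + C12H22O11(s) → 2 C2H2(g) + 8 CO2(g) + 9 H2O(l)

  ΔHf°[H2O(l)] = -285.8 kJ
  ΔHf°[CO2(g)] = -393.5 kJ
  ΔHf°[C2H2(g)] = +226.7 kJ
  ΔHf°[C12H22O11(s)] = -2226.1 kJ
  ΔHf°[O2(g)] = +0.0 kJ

Products: 2·(+226.7) + 8·(-393.5) + 9·(-285.8) = -5266.8
Reactants: 7·(+0.0) + 1·(-2226.1) = -2226.1
ΔH_rxn = (-5266.8) − (-2226.1) = -3040.7 kJ

ΔH_rxn = -3040.7 kJ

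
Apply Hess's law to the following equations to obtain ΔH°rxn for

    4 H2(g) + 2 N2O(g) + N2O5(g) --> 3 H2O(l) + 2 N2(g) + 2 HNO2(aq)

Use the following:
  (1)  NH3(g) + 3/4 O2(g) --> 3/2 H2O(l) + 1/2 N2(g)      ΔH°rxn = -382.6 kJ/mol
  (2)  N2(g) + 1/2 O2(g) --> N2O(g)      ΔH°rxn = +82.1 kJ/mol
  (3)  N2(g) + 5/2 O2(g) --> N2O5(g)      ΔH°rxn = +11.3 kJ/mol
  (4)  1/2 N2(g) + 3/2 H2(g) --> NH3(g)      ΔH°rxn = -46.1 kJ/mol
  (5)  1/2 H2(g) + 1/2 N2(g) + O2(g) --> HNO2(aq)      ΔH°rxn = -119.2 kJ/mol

(1) × 2 (×2 to match 3 H2O(l) in the target): (2)·(-382.6) = -765.2 kJ/mol
(2) reversed and × 2 (reverse to put N2O(g) on the reactant side; ×2 to match 2 N2O(g) in the target): (-2)·(+82.1) = -164.2 kJ/mol
(3) reversed (reverse to put N2O5(g) on the reactant side): -11.3 kJ/mol
(4) × 2: (2)·(-46.1) = -92.2 kJ/mol
(5) × 2 (×2 to match 2 HNO2(aq) in the target): (2)·(-119.2) = -238.4 kJ/mol
ΔH°rxn = (2)·(-382.6) + (-2)·(+82.1) + (-1)·(+11.3) + (2)·(-46.1) + (2)·(-119.2) = -1271.3 kJ/mol

ΔH°rxn = -1271.3 kJ/mol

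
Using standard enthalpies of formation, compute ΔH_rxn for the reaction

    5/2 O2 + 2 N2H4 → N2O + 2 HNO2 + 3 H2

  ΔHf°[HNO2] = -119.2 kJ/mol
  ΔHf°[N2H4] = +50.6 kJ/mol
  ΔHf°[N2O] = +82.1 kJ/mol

ΔH_rxn = -257.5 kJ/mol

Products: 1·(+82.1) + 2·(-119.2) + 3·(+0.0) = -156.3
Reactants: 5/2·(+0.0) + 2·(+50.6) = +101.2
ΔH_rxn = (-156.3) − (+101.2) = -257.5 kJ/mol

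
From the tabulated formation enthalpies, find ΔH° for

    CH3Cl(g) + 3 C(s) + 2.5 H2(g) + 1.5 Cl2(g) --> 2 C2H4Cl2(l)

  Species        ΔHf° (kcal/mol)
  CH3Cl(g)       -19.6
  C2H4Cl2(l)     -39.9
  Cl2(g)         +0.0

ΔH° = -60.2 kcal/mol

Products: 2·(-39.9) = -79.8
Reactants: 1·(-19.6) + 3·(+0.0) + 5/2·(+0.0) + 3/2·(+0.0) = -19.6
ΔH° = (-79.8) − (-19.6) = -60.2 kcal/mol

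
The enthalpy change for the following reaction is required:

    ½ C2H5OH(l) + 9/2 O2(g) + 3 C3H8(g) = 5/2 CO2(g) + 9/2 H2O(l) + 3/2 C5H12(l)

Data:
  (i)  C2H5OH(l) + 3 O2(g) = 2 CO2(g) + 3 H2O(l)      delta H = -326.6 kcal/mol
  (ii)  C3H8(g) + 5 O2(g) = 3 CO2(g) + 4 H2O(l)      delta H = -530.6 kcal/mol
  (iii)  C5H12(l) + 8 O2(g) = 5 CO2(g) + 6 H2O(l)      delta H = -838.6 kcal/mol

(i) × 1/2 (scale by 1/2 for the 1/2 C2H5OH(l)): (1/2)·(-326.6) = -163.3 kcal/mol
(ii) × 3 (×3 to match 3 C3H8(g) in the target): (3)·(-530.6) = -1591.8 kcal/mol
(iii) reversed and × 3/2 (reverse to put C5H12(l) on the product side; scale by 3/2 for the 3/2 C5H12(l)): (-3/2)·(-838.6) = +1257.9 kcal/mol
Since enthalpy is a state function, delta H = (1/2)·(-326.6) + (3)·(-530.6) + (-3/2)·(-838.6) = -497.2 kcal/mol

delta H = -497.2 kcal/mol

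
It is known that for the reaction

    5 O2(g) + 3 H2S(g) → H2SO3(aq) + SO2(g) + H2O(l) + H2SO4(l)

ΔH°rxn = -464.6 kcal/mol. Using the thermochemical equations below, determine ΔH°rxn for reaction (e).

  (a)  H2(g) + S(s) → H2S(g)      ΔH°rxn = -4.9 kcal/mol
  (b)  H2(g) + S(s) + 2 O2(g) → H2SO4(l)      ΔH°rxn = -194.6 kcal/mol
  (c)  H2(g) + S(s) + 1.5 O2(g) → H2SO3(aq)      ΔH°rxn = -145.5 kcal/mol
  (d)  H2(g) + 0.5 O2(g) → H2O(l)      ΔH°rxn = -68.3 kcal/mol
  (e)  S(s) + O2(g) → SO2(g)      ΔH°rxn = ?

(a) reversed and × 3 (reverse to put H2S(g) on the reactant side; ×3 to match 3 H2S(g) in the target): (-3)·(-4.9) = +14.7 kcal/mol
(b) as written (H2SO4(l) already on the product side): -194.6 kcal/mol
(c) as written (H2SO3(aq) already on the product side): -145.5 kcal/mol
(d) as written (H2O(l) already on the product side): -68.3 kcal/mol
(e) as written (SO2(g) already on the product side): contributes x
-464.6 = (+14.7) + (-194.6) + (-145.5) + (-68.3) + x
x = (-464.6 − (-393.7)) / (1) = -70.9 kcal/mol

ΔH°rxn = -70.9 kcal/mol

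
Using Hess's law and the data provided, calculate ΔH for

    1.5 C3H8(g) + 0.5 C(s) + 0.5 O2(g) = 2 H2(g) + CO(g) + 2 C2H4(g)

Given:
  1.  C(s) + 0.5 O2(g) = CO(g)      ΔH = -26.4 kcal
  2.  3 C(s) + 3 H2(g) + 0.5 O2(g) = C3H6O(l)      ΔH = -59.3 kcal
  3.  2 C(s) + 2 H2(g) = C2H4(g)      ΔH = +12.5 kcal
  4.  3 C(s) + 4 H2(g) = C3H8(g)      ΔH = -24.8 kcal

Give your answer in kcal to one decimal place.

ΔH = 35.8 kcal

eq. 1 as written (CO(g) already on the product side): -26.4 kcal
eq. 2: not needed (C3H6O(l) appears nowhere else).
eq. 3 × 2 (×2 to match 2 C2H4(g) in the target): (2)·(+12.5) = +25.0 kcal
eq. 4 reversed and × 3/2 (reverse to put C3H8(g) on the reactant side; scale by 3/2 for the 3/2 C3H8(g)): (-3/2)·(-24.8) = +37.2 kcal
Since enthalpy is a state function, ΔH = (-26.4) + (+25.0) + (+37.2) = 35.8 kcal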